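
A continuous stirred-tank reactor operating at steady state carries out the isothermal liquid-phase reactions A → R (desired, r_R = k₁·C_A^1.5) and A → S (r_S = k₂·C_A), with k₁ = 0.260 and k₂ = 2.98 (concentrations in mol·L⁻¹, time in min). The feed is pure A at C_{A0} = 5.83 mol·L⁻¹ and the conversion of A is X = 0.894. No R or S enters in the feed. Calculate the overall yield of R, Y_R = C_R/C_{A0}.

0.0574

Exit C_A = C_{A0}(1−X) = 5.83×0.106 = 0.6180 mol·L⁻¹.
A CSTR operates uniformly at the exit composition, giving r_R = 0.1263 and r_S = 1.842 (each k·C_A^n at C_A = 0.6180).
Fraction of consumed A going to R: r_R/(r_R+r_S) = 0.06419.
C_R = 0.06419·C_{A0}·X = 0.06419×5.83×0.894 = 0.335 mol·L⁻¹; Y_R = C_R/C_{A0} = 0.0574.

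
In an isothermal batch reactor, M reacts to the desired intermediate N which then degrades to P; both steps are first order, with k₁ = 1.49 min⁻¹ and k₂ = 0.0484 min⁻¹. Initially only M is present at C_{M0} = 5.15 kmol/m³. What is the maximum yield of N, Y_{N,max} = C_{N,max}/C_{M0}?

Evaluating C_N at t_opt = ln(k₂/k₁)/(k₂−k₁) gives C_{N,max}/C_{M0} = (k₁/k₂)^[k₂/(k₂−k₁)].
= (1.49/0.0484)^(0.0484/(0.0484−1.49)) = (30.79)^(-0.03357) = 0.8913.

0.891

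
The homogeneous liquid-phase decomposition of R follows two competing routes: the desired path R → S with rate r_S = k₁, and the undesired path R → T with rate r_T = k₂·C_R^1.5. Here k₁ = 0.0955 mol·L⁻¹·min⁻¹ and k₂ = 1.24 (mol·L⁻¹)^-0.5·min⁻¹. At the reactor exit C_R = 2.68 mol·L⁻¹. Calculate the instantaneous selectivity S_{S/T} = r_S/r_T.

0.0176

S_{S/T} = r_S/r_T = (k₁)/(k₂·C_R^1.5) = (k₁/k₂)·C_R^-1.5.
= (0.0955) / (1.24×2.680^1.5) = 0.09550/5.440 = 0.0176.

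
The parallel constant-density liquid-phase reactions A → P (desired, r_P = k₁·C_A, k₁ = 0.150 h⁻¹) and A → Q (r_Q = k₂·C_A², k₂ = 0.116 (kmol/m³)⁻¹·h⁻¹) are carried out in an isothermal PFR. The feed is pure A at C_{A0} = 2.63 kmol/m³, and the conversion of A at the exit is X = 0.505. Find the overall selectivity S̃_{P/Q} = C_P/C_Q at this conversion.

0.673

C_A = C_{A0}(1−X) = 1.302 kmol/m³.
Along a PFR/batch, dC_P/dC_A = −r_P/(r_P+r_Q) = −k₁/(k₁+k₂·C_A).
Integrating from C_{A0} to C_A: C_P = (0.150/0.116)·ln[(0.150+0.116·2.63)/(0.150+0.116·1.30)] = 1.293·ln(0.4551/0.3010) = 0.5345 kmol/m³.
C_Q = (C_{A0}−C_A)−C_P = 0.7937 kmol/m³; S̃_{P/Q} = 0.5345/0.7937 = 0.673.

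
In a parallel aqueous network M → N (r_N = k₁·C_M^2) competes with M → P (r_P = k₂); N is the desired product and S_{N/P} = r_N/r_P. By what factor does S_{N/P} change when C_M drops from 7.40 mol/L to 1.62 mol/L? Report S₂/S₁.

0.0479

S_{N/P} = (k₁/k₂)·C_M^2, so S₂/S₁ = (C_{M,2}/C_{M,1})^2.
= (1.62/7.40)^2 = (0.2189)^2 = 0.0479.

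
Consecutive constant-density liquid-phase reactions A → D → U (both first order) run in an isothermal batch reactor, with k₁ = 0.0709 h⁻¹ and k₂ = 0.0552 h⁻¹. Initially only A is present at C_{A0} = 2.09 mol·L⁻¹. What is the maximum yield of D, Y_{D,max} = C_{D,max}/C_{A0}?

0.415

For a first-order series the maximum intermediate yield is C_{D,max}/C_{A0} = (k₁/k₂)^[k₂/(k₂−k₁)].
= (0.0709/0.0552)^(0.0552/(0.0552−0.0709)) = (1.284)^(-3.516) = 0.4148.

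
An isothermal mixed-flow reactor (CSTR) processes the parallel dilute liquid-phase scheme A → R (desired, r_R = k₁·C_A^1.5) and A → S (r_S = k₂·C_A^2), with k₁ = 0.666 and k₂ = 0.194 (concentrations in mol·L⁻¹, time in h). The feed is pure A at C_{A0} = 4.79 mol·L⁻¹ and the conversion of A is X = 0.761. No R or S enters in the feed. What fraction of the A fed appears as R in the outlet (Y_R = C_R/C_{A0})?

Exit C_A = C_{A0}(1−X) = 4.79×0.239 = 1.145 mol·L⁻¹.
Rates in a CSTR are evaluated at the outlet concentration: r_R = 0.666×1.145^1.5 = 0.8158, r_S = 0.194×1.145^2 = 0.2543.
Fraction of consumed A going to R: r_R/(r_R+r_S) = 0.7624.
C_R = 0.7624·C_{A0}·X = 0.7624×4.79×0.761 = 2.78 mol·L⁻¹; Y_R = C_R/C_{A0} = 0.580.

0.580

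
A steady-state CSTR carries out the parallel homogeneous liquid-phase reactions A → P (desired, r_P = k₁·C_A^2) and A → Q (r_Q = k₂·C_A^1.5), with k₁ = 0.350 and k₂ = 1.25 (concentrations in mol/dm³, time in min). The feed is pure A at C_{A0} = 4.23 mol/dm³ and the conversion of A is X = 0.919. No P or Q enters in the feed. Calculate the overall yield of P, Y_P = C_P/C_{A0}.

0.129

Exit C_A = C_{A0}(1−X) = 4.23×0.0810 = 0.3426 mol/dm³.
A CSTR operates uniformly at the exit composition, giving r_P = 0.04109 and r_Q = 0.2507 (each k·C_A^n at C_A = 0.3426).
Fraction of consumed A going to P: r_P/(r_P+r_Q) = 0.1408.
C_P = 0.1408·C_{A0}·X = 0.1408×4.23×0.919 = 0.547 mol/dm³; Y_P = C_P/C_{A0} = 0.129.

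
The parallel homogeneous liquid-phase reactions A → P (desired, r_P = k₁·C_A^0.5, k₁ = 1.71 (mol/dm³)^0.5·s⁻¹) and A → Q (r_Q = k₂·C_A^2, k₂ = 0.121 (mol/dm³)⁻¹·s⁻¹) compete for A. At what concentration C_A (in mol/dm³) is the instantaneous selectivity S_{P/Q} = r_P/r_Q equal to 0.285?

13.5 mol/dm³

S_{P/Q} = (k₁/k₂)·C_A^-1.5 ⇒ C_A = (S·k₂/k₁)^(1/(-1.5)).
= (0.285×0.121/1.71)^(-0.6667) = (0.02017)^(-0.6667) = 13.5 mol/dm³.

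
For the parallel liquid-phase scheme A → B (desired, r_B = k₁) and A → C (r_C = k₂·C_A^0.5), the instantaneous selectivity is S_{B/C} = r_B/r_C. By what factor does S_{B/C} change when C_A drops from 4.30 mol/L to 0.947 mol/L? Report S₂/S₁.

S_{B/C} = (k₁/k₂)·C_A^-0.5, so S₂/S₁ = (C_{A,2}/C_{A,1})^-0.5.
= (0.947/4.30)^(-0.5) = (0.2202)^(-0.5) = 2.13.

2.13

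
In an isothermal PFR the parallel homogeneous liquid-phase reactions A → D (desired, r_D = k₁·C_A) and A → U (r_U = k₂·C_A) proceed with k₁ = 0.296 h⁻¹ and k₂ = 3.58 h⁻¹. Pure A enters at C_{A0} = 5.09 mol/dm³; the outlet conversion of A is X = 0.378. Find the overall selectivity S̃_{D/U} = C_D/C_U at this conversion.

C_A = C_{A0}(1−X) = 3.166 mol/dm³.
Both paths are first order in A, so the instantaneous fraction to D is constant: dC_D/d(−C_A) = k₁/(k₁+k₂) = 0.07637.
C_D = 0.07637·(C_{A0}−C_A) = 0.07637×1.924 = 0.147 mol/dm³.
C_U = (C_{A0}−C_A)−C_D = 1.777 mol/dm³; S̃_{D/U} = 0.1469/1.777 = 0.0827.

0.0827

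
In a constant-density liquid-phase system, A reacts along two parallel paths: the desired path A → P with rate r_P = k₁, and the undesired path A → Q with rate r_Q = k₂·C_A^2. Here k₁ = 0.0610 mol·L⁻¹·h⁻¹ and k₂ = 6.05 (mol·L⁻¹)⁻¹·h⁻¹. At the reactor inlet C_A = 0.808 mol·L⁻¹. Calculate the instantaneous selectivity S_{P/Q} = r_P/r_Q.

0.0154

S_{P/Q} = r_P/r_Q = (k₁)/(k₂·C_A^2) = (k₁/k₂)·C_A^-2.
= (0.0610) / (6.05×0.8080^2) = 0.06100/3.950 = 0.0154.
The undesired path is higher order in A, so low C_A (CSTR or dilute feed) favours P.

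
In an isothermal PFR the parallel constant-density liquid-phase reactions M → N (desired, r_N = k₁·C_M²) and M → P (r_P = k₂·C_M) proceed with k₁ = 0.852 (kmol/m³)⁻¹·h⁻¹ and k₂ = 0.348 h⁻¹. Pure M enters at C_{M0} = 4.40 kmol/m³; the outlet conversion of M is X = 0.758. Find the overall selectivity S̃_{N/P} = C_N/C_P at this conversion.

5.90

C_M = C_{M0}(1−X) = 1.065 kmol/m³.
Along a PFR/batch, dC_P/dC_M = −r_P/(r_N+r_P) = −k₂/(k₂+k₁·C_M).
Integrating from C_{M0} to C_M: C_P = (0.348/0.852)·ln[(0.348+0.852·4.40)/(0.348+0.852·1.06)] = 0.4085·ln(4.097/1.255) = 0.4832 kmol/m³.
Then C_N = (C_{M0}−C_M) − C_P = 3.335 − 0.4832 = 2.852 kmol/m³.
S̃_{N/P} = C_N/C_P = 2.852/0.4832 = 5.90.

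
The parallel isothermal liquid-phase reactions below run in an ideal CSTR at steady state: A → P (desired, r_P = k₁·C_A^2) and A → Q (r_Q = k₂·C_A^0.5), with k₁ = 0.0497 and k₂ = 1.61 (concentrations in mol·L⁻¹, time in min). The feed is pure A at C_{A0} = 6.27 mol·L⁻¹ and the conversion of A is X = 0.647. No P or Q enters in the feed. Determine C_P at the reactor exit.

Exit C_A = C_{A0}(1−X) = 6.27×0.353 = 2.213 mol·L⁻¹.
Rates in a CSTR are evaluated at the outlet concentration: r_P = 0.0497×2.213^2 = 0.2435, r_Q = 1.61×2.213^0.5 = 2.395.
Fraction of consumed A going to P: r_P/(r_P+r_Q) = 0.09227.
C_P = 0.09227·C_{A0}·X = 0.09227×6.27×0.647 = 0.374 mol·L⁻¹.

0.374 mol·L⁻¹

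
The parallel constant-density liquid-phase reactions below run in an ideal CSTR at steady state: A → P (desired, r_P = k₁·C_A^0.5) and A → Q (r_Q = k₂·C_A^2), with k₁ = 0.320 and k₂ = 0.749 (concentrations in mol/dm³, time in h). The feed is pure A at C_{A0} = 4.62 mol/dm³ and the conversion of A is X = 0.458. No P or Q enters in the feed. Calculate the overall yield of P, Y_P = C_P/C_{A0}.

Exit C_A = C_{A0}(1−X) = 4.62×0.542 = 2.504 mol/dm³.
In a CSTR the entire volume is at exit conditions, so r_P = 0.320×2.504^0.5 = 0.5064 and r_Q = 0.749×2.504^2 = 4.696.
Fraction of consumed A going to P: r_P/(r_P+r_Q) = 0.09733.
C_P = 0.09733·C_{A0}·X = 0.09733×4.62×0.458 = 0.206 mol/dm³; Y_P = C_P/C_{A0} = 0.0446.

0.0446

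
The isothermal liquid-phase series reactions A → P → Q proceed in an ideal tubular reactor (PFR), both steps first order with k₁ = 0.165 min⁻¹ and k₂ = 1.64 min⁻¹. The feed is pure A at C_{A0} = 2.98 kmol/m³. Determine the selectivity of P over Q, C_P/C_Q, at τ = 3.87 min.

The intermediate concentration in a first-order A→B→C sequence is C_P = k₁C_{A0}(e^(−k₁τ) − e^(−k₂τ))/(k₂−k₁).
e^(−k₁τ) = e^(−0.165×3.87) = e^(−0.6386) = 0.5281; e^(−k₂τ) = e^(−6.347) = 0.001752.
C_P = 0.165×2.98/(1.64−0.165) × (0.5281−0.001752) = 0.3334×0.5263 = 0.1754 kmol/m³.
C_A = C_{A0}e^(−k₁τ) = 1.574 kmol/m³, so C_Q = C_{A0}−C_A−C_P = 1.231 kmol/m³; C_P/C_Q = 0.143.

0.143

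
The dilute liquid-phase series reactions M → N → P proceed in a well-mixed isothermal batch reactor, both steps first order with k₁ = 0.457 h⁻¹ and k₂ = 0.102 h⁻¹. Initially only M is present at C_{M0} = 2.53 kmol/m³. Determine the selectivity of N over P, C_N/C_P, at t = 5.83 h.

2.00

Solving the coupled first-order balances gives C_N(t) = [k₁/(k₂−k₁)]·C_{M0}·(e^(−k₁t) − e^(−k₂t)).
e^(−k₁t) = e^(−0.457×5.83) = e^(−2.664) = 0.06965; e^(−k₂t) = e^(−0.5947) = 0.5518.
C_N = 0.457×2.53/(0.102−0.457) × (0.06965−0.5518) = (-3.257)×(-0.4821) = 1.570 kmol/m³.
C_M = C_{M0}e^(−k₁t) = 0.1762 kmol/m³, so C_P = C_{M0}−C_M−C_N = 0.7836 kmol/m³; C_N/C_P = 2.00.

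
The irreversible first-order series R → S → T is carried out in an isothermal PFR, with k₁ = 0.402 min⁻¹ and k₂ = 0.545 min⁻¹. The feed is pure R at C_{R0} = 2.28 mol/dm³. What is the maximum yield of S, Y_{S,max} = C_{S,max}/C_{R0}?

Evaluating C_S at τ_opt = ln(k₂/k₁)/(k₂−k₁) gives C_{S,max}/C_{R0} = (k₁/k₂)^[k₂/(k₂−k₁)].
= (0.402/0.545)^(0.545/(0.545−0.402)) = (0.7376)^(3.811) = 0.3135.

0.314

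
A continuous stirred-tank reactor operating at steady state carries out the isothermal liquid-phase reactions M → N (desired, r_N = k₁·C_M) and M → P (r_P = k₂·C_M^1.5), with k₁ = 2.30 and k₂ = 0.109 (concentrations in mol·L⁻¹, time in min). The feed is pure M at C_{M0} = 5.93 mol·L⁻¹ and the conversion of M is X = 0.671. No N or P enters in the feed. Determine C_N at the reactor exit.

3.73 mol·L⁻¹

Exit C_M = C_{M0}(1−X) = 5.93×0.329 = 1.951 mol·L⁻¹.
Rates in a CSTR are evaluated at the outlet concentration: r_N = 2.30×1.951 = 4.487, r_P = 0.109×1.951^1.5 = 0.2970.
Fraction of consumed M going to N: r_N/(r_N+r_P) = 0.9379.
C_N = 0.9379·C_{M0}·X = 0.9379×5.93×0.671 = 3.73 mol·L⁻¹.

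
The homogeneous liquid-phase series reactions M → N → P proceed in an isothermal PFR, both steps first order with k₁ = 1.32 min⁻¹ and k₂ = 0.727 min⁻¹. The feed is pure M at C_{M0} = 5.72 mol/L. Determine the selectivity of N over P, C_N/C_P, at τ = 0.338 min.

7.23

Solving the coupled first-order balances gives C_N(τ) = [k₁/(k₂−k₁)]·C_{M0}·(e^(−k₁τ) − e^(−k₂τ)).
e^(−k₁τ) = e^(−1.32×0.338) = e^(−0.4462) = 0.6401; e^(−k₂τ) = e^(−0.2457) = 0.7821.
C_N = 1.32×5.72/(0.727−1.32) × (0.6401−0.7821) = (-12.73)×(-0.1421) = 1.809 mol/L.
C_M = C_{M0}e^(−k₁τ) = 3.661 mol/L, so C_P = C_{M0}−C_M−C_N = 0.2500 mol/L; C_N/C_P = 7.23.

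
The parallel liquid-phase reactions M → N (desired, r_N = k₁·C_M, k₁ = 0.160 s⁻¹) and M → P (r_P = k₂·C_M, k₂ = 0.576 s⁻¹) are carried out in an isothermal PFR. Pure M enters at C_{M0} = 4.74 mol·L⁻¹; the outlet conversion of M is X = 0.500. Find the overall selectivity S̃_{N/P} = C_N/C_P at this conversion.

C_M = C_{M0}(1−X) = 2.370 mol·L⁻¹.
Both paths are first order in M, so the instantaneous fraction to N is constant: dC_N/d(−C_M) = k₁/(k₁+k₂) = 0.2174.
C_N = 0.2174·(C_{M0}−C_M) = 0.2174×2.370 = 0.515 mol·L⁻¹.
C_P = (C_{M0}−C_M)−C_N = 1.855 mol·L⁻¹; S̃_{N/P} = 0.5152/1.855 = 0.278.

0.278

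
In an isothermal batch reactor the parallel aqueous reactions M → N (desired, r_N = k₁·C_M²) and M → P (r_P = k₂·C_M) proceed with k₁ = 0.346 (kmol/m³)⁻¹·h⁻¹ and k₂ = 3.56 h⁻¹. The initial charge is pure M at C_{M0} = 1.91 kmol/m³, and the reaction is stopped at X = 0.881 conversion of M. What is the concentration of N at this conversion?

C_M = C_{M0}(1−X) = 0.2273 kmol/m³.
Along a PFR/batch, dC_P/dC_M = −r_P/(r_N+r_P) = −k₂/(k₂+k₁·C_M).
Integrating from C_{M0} to C_M: C_P = (3.56/0.346)·ln[(3.56+0.346·1.91)/(3.56+0.346·0.227)] = 10.29·ln(4.221/3.639) = 1.527 kmol/m³.
Then C_N = (C_{M0}−C_M) − C_P = 1.683 − 1.527 = 0.1555 kmol/m³.

0.156 kmol/m³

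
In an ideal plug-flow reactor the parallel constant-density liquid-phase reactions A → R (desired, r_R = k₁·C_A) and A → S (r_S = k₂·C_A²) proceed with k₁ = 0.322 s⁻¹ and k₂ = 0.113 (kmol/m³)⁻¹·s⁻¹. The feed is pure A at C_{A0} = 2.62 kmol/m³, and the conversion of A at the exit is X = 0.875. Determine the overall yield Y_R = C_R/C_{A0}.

0.591

C_A = C_{A0}(1−X) = 0.3275 kmol/m³.
Along a PFR/batch, dC_R/dC_A = −r_R/(r_R+r_S) = −k₁/(k₁+k₂·C_A).
Integrating from C_{A0} to C_A: C_R = (0.322/0.113)·ln[(0.322+0.113·2.62)/(0.322+0.113·0.328)] = 2.850·ln(0.6181/0.3590) = 1.548 kmol/m³.
Y_R = C_R/C_{A0} = 1.548/2.62 = 0.591.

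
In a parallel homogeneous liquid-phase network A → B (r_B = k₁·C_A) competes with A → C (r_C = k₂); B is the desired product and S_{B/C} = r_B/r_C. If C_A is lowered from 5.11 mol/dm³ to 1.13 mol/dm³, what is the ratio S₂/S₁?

S_{B/C} = (k₁/k₂)·C_A, so S₂/S₁ = (C_{A,2}/C_{A,1}).
= 1.13/5.11 = 0.221.

0.221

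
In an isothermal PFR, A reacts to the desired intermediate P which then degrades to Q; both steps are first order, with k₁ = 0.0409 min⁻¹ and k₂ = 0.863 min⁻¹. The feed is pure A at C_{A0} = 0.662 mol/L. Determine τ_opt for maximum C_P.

3.71 min

The intermediate peaks when r₁ = r₂, i.e. k₁e^(−k₁τ) = k₂e^(−k₂τ), giving τ_opt = ln(k₂/k₁)/(k₂−k₁).
= ln(0.863/0.0409)/(0.863−0.0409) = ln(21.10)/0.8221 = 3.049/0.8221 = 3.71 min.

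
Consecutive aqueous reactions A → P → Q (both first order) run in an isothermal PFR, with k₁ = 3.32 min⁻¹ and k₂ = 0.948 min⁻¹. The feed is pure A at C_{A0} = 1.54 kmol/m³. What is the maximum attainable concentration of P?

At the optimum, C_{P,max}/C_{A0} = (k₁/k₂)^[k₂/(k₂−k₁)].
= (3.32/0.948)^(0.948/(0.948−3.32)) = (3.502)^(-0.3997) = 0.6060.
C_{P,max} = 0.6060×1.54 = 0.933 kmol/m³.

0.933 kmol/m³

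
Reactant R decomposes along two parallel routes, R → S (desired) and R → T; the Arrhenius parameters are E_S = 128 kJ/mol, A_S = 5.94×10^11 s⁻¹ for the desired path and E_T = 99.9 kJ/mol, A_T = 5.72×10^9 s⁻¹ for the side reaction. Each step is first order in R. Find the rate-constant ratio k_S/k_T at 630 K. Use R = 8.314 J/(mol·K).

With equal orders, S_{S/T} = k_S/k_T = (A_S/A_T)·exp[(E_T−E_S)/(RT)].
(E_T−E_S)/(RT) = (99.9−128)×10³/(8.314×630) = -28100/5238 = -5.365.
k_S/k_T = (5.94×10^11/5.72×10^9)·exp(-5.365) = 103.8 × 0.004678 = 0.486.

0.486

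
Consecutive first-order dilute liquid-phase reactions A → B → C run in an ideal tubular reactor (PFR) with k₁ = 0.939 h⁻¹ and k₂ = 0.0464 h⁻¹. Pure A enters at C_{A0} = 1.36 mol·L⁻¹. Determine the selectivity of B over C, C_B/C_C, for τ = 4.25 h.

6.15

The intermediate concentration in a first-order A→B→C sequence is C_B = k₁C_{A0}(e^(−k₁τ) − e^(−k₂τ))/(k₂−k₁).
e^(−k₁τ) = e^(−0.939×4.25) = e^(−3.991) = 0.01849; e^(−k₂τ) = e^(−0.1972) = 0.8210.
C_B = 0.939×1.36/(0.0464−0.939) × (0.01849−0.8210) = (-1.431)×(-0.8025) = 1.148 mol·L⁻¹.
C_A = C_{A0}e^(−k₁τ) = 0.02514 mol·L⁻¹, so C_C = C_{A0}−C_A−C_B = 0.1867 mol·L⁻¹; C_B/C_C = 6.15.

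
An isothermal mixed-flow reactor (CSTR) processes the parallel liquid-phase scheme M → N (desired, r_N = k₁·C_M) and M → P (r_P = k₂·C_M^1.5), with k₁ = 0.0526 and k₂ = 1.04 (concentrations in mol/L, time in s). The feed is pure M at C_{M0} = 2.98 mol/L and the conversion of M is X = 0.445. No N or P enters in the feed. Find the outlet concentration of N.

Exit C_M = C_{M0}(1−X) = 2.98×0.555 = 1.654 mol/L.
A CSTR operates uniformly at the exit composition, giving r_N = 0.08700 and r_P = 2.212 (each k·C_M^n at C_M = 1.654).
Fraction of consumed M going to N: r_N/(r_N+r_P) = 0.03784.
C_N = 0.03784·C_{M0}·X = 0.03784×2.98×0.445 = 0.0502 mol/L.

0.0502 mol/L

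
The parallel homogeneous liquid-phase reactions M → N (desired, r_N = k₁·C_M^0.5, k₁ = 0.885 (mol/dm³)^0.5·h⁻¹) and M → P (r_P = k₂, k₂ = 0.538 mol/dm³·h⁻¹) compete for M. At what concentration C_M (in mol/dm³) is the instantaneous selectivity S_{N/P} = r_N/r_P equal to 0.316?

0.0369 mol/dm³

S_{N/P} = (k₁/k₂)·C_M^0.5 ⇒ C_M = (S·k₂/k₁)^(2).
= (0.316×0.538/0.885)^(2) = (0.1921)^(2) = 0.0369 mol/dm³.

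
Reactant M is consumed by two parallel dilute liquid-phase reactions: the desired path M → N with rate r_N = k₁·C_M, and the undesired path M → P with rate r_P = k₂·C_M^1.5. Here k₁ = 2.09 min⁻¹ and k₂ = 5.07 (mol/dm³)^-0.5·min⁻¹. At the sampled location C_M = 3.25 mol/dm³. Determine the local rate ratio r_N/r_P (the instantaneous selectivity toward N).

0.229

S_{N/P} = r_N/r_P = (k₁·C_M)/(k₂·C_M^1.5) = (k₁/k₂)·C_M^-0.5.
= (2.09×3.250) / (5.07×3.250^1.5) = 6.792/29.71 = 0.229.
The undesired path is higher order in M, so low C_M (CSTR or dilute feed) favours N.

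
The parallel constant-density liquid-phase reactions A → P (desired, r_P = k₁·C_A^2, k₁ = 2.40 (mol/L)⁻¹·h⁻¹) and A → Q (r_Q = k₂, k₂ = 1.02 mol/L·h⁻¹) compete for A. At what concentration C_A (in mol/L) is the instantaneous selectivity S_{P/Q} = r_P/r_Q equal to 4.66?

S_{P/Q} = (k₁/k₂)·C_A^2 ⇒ C_A = (S·k₂/k₁)^(0.5).
= (4.66×1.02/2.40)^(0.5) = (1.981)^(0.5) = 1.41 mol/L.

1.41 mol/L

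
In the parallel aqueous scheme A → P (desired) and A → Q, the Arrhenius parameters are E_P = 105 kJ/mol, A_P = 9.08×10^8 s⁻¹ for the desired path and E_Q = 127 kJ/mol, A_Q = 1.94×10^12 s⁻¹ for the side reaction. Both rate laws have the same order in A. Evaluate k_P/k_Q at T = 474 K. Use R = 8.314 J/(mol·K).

0.124

With equal orders, S_{P/Q} = k_P/k_Q = (A_P/A_Q)·exp[(E_Q−E_P)/(RT)].
(E_Q−E_P)/(RT) = (127−105)×10³/(8.314×474) = 22000/3941 = 5.583.
k_P/k_Q = (9.08×10^8/1.94×10^12)·exp(5.583) = 4.680×10^-4 × 265.8 = 0.124.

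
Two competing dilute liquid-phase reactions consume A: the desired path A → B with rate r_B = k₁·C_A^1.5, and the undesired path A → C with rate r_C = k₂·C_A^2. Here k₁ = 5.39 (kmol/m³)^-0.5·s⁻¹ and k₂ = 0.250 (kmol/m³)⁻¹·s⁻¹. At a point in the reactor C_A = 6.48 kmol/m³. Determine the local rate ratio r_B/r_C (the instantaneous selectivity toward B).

8.47

S_{B/C} = r_B/r_C = (k₁·C_A^1.5)/(k₂·C_A^2) = (k₁/k₂)·C_A^-0.5.
= (5.39×6.480^1.5) / (0.250×6.480^2) = 88.91/10.50 = 8.47.
The undesired path is higher order in A, so low C_A (CSTR or dilute feed) favours B.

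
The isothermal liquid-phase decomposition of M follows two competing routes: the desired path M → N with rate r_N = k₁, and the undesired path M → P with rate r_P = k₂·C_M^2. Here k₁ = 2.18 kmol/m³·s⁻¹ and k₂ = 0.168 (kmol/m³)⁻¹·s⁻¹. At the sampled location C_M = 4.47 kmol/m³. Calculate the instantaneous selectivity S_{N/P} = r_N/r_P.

0.649

S_{N/P} = r_N/r_P = (k₁)/(k₂·C_M^2) = (k₁/k₂)·C_M^-2.
= (2.18) / (0.168×4.470^2) = 2.180/3.357 = 0.649.
The undesired path is higher order in M, so low C_M (CSTR or dilute feed) favours N.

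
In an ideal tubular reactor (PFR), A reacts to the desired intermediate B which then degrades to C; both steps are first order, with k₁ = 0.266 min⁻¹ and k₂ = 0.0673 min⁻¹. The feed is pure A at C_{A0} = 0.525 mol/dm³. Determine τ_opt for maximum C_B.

For first-order series the maximum of C_B occurs at τ_opt = ln(k₂/k₁)/(k₂−k₁).
= ln(0.0673/0.266)/(0.0673−0.266) = ln(0.2530)/-0.1987 = -1.374/-0.1987 = 6.92 min.

6.92 min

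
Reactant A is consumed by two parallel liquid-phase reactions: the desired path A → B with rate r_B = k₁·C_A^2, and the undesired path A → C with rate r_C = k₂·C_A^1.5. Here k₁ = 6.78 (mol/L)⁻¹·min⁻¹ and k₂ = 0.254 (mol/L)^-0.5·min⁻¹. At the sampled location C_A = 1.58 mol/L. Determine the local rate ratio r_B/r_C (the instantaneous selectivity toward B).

S_{B/C} = r_B/r_C = (k₁·C_A^2)/(k₂·C_A^1.5) = (k₁/k₂)·C_A^0.5.
= (6.78×1.580^2) / (0.254×1.580^1.5) = 16.93/0.5045 = 33.6.

33.6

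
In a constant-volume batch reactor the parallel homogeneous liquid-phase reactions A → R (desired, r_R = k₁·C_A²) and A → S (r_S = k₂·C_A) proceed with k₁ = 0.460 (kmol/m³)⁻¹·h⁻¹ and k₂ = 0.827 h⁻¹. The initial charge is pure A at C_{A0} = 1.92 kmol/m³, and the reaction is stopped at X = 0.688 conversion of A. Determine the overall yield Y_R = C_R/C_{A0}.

C_A = C_{A0}(1−X) = 0.5990 kmol/m³.
Along a PFR/batch, dC_S/dC_A = −r_S/(r_R+r_S) = −k₂/(k₂+k₁·C_A).
Integrating from C_{A0} to C_A: C_S = (0.827/0.460)·ln[(0.827+0.460·1.92)/(0.827+0.460·0.599)] = 1.798·ln(1.710/1.103) = 0.7892 kmol/m³.
Then C_R = (C_{A0}−C_A) − C_S = 1.321 − 0.7892 = 0.5318 kmol/m³.
Y_R = C_R/C_{A0} = 0.5318/1.92 = 0.277.

0.277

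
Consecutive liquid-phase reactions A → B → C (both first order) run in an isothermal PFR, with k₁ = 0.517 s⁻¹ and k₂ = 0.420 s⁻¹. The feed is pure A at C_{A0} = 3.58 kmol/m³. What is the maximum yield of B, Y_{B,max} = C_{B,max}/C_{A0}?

At the optimum, C_{B,max}/C_{A0} = (k₁/k₂)^[k₂/(k₂−k₁)].
= (0.517/0.420)^(0.420/(0.420−0.517)) = (1.231)^(-4.330) = 0.4067.

0.407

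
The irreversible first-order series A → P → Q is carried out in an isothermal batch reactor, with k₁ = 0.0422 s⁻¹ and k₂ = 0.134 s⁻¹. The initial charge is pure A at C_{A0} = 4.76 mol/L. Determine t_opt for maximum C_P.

12.6 s

The intermediate peaks when r₁ = r₂, i.e. k₁e^(−k₁t) = k₂e^(−k₂t), giving t_opt = ln(k₂/k₁)/(k₂−k₁).
= ln(0.134/0.0422)/(0.134−0.0422) = ln(3.175)/0.09180 = 1.155/0.09180 = 12.6 s.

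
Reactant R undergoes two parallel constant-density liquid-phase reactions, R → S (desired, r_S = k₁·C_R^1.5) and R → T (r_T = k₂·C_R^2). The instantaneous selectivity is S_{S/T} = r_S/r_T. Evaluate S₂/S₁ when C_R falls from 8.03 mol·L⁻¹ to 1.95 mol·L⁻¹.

S_{S/T} = (k₁/k₂)·C_R^-0.5, so S₂/S₁ = (C_{R,2}/C_{R,1})^-0.5.
= (1.95/8.03)^(-0.5) = (0.2428)^(-0.5) = 2.03.
Selectivity toward S rises as C_R falls — low-concentration operation is favoured.

2.03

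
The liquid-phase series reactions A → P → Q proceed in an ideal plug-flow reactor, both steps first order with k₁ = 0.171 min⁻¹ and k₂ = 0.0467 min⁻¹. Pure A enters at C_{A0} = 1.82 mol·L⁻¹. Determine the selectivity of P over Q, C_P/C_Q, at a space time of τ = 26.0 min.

Solving the coupled first-order balances gives C_P(τ) = [k₁/(k₂−k₁)]·C_{A0}·(e^(−k₁τ) − e^(−k₂τ)).
e^(−k₁τ) = e^(−0.171×26.0) = e^(−4.446) = 0.01173; e^(−k₂τ) = e^(−1.214) = 0.2969.
C_P = 0.171×1.82/(0.0467−0.171) × (0.01173−0.2969) = (-2.504)×(-0.2852) = 0.7141 mol·L⁻¹.
C_A = C_{A0}e^(−k₁τ) = 0.02134 mol·L⁻¹, so C_Q = C_{A0}−C_A−C_P = 1.085 mol·L⁻¹; C_P/C_Q = 0.658.

0.658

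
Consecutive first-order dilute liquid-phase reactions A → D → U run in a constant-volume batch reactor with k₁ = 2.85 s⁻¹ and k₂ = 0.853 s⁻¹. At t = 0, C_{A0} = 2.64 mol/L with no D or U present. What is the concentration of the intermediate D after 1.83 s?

0.770 mol/L

Solving the coupled first-order balances gives C_D(t) = [k₁/(k₂−k₁)]·C_{A0}·(e^(−k₁t) − e^(−k₂t)).
e^(−k₁t) = e^(−2.85×1.83) = e^(−5.216) = 0.005432; e^(−k₂t) = e^(−1.561) = 0.2099.
C_D = 2.85×2.64/(0.853−2.85) × (0.005432−0.2099) = (-3.768)×(-0.2045) = 0.7705 mol/L.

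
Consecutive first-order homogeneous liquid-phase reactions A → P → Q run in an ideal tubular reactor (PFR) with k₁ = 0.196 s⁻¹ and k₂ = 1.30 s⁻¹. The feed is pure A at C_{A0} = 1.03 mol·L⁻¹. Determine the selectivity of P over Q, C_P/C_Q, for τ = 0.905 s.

For first-order series with pure A initially, C_P(τ) = k₁C_{A0}/(k₂−k₁)·(e^(−k₁τ) − e^(−k₂τ)).
e^(−k₁τ) = e^(−0.196×0.905) = e^(−0.1774) = 0.8375; e^(−k₂τ) = e^(−1.177) = 0.3084.
C_P = 0.196×1.03/(1.30−0.196) × (0.8375−0.3084) = 0.1829×0.5291 = 0.09675 mol·L⁻¹.
C_A = C_{A0}e^(−k₁τ) = 0.8626 mol·L⁻¹, so C_Q = C_{A0}−C_A−C_P = 0.07066 mol·L⁻¹; C_P/C_Q = 1.37.

1.37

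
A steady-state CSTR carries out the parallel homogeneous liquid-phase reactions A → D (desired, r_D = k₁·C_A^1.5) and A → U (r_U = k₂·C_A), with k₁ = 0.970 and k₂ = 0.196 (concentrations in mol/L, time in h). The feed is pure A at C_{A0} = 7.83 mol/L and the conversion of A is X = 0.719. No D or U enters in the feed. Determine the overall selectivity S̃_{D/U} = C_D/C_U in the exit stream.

7.34

Exit C_A = C_{A0}(1−X) = 7.83×0.281 = 2.200 mol/L.
Rates in a CSTR are evaluated at the outlet concentration: r_D = 0.970×2.200^1.5 = 3.166, r_U = 0.196×2.200 = 0.4312.
Overall selectivity = C_D/C_U = r_Dτ/(r_Uτ) = r_D/r_U = 7.34.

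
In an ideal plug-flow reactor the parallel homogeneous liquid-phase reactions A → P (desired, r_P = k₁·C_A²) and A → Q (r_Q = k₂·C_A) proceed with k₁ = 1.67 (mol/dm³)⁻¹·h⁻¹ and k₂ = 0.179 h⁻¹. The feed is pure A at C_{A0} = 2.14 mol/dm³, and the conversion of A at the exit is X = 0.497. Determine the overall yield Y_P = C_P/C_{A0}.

C_A = C_{A0}(1−X) = 1.076 mol/dm³.
Along a PFR/batch, dC_Q/dC_A = −r_Q/(r_P+r_Q) = −k₂/(k₂+k₁·C_A).
Integrating from C_{A0} to C_A: C_Q = (0.179/1.67)·ln[(0.179+1.67·2.14)/(0.179+1.67·1.08)] = 0.1072·ln(3.753/1.977) = 0.06872 mol/dm³.
Then C_P = (C_{A0}−C_A) − C_Q = 1.064 − 0.06872 = 0.9949 mol/dm³.
Y_P = C_P/C_{A0} = 0.9949/2.14 = 0.465.

0.465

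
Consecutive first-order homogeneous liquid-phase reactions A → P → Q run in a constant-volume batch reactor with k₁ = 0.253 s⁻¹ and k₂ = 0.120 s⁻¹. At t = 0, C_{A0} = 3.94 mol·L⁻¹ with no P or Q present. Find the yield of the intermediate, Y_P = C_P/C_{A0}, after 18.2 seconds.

0.195

The intermediate concentration in a first-order A→B→C sequence is C_P = k₁C_{A0}(e^(−k₁t) − e^(−k₂t))/(k₂−k₁).
e^(−k₁t) = e^(−0.253×18.2) = e^(−4.605) = 0.01001; e^(−k₂t) = e^(−2.184) = 0.1126.
C_P = 0.253×3.94/(0.120−0.253) × (0.01001−0.1126) = (-7.495)×(-0.1026) = 0.7689 mol·L⁻¹.
Y_P = C_P/C_{A0} = 0.7689/3.94 = 0.195.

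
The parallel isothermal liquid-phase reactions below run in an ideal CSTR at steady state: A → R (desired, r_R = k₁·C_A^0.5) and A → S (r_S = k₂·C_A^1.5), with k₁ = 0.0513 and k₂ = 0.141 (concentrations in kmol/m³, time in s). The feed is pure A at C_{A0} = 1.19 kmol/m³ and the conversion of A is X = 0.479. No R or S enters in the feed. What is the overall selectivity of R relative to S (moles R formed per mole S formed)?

Exit C_A = C_{A0}(1−X) = 1.19×0.521 = 0.6200 kmol/m³.
In a CSTR the entire volume is at exit conditions, so r_R = 0.0513×0.6200^0.5 = 0.04039 and r_S = 0.141×0.6200^1.5 = 0.06883.
Overall selectivity = C_R/C_S = r_Rτ/(r_Sτ) = r_R/r_S = 0.587.

0.587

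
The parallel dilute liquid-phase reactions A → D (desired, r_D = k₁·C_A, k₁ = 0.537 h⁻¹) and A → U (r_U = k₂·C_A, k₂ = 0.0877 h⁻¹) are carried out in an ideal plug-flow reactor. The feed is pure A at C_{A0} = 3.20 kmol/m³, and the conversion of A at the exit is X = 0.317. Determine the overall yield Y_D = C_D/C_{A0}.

C_A = C_{A0}(1−X) = 2.186 kmol/m³.
Both paths are first order in A, so the instantaneous fraction to D is constant: dC_D/d(−C_A) = k₁/(k₁+k₂) = 0.8596.
C_D = 0.8596·(C_{A0}−C_A) = 0.8596×1.014 = 0.872 kmol/m³.
Y_D = C_D/C_{A0} = 0.8720/3.20 = 0.272.

0.272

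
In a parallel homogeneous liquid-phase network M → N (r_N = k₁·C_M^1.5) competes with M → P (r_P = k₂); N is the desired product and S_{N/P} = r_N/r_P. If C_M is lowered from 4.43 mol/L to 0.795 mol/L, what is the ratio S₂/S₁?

S_{N/P} = (k₁/k₂)·C_M^1.5, so S₂/S₁ = (C_{M,2}/C_{M,1})^1.5.
= (0.795/4.43)^1.5 = (0.1795)^1.5 = 0.0760.
Selectivity toward N falls as C_M falls — high-concentration operation is favoured.

0.0760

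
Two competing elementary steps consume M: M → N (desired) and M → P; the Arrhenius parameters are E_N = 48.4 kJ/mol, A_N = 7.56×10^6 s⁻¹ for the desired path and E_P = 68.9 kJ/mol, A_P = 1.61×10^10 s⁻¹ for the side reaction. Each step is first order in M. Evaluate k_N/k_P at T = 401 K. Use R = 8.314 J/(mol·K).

k_N/k_P = (A_N/A_P)·exp[−(E_N−E_P)/(RT)] = (A_N/A_P)·exp[(E_P−E_N)/(RT)].
(E_P−E_N)/(RT) = (68.9−48.4)×10³/(8.314×401) = 20500/3334 = 6.149.
k_N/k_P = (7.56×10^6/1.61×10^10)·exp(6.149) = 4.696×10^-4 × 468.2 = 0.220.
Since E_N < E_P, lowering the temperature improves selectivity toward N.

0.220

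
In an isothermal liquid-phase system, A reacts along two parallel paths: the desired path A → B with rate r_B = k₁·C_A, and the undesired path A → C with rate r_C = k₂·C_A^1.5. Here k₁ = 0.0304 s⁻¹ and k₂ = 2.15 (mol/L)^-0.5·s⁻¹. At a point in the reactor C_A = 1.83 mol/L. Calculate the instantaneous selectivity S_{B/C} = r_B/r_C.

0.0105

S_{B/C} = r_B/r_C = (k₁·C_A)/(k₂·C_A^1.5) = (k₁/k₂)·C_A^-0.5.
= (0.0304×1.830) / (2.15×1.830^1.5) = 0.05563/5.322 = 0.0105.
The undesired path is higher order in A, so low C_A (CSTR or dilute feed) favours B.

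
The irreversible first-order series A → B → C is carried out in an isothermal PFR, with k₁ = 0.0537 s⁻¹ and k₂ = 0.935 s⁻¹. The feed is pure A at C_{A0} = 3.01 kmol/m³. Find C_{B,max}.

0.145 kmol/m³

Evaluating C_B at τ_opt = ln(k₂/k₁)/(k₂−k₁) gives C_{B,max}/C_{A0} = (k₁/k₂)^[k₂/(k₂−k₁)].
= (0.0537/0.935)^(0.935/(0.935−0.0537)) = (0.05743)^(1.061) = 0.04826.
C_{B,max} = 0.04826×3.01 = 0.145 kmol/m³.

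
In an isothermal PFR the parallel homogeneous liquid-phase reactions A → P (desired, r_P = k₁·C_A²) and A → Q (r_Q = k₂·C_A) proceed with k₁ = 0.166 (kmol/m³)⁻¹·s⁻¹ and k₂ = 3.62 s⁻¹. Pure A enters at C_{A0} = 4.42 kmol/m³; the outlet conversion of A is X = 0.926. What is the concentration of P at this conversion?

0.393 kmol/m³

C_A = C_{A0}(1−X) = 0.3271 kmol/m³.
Along a PFR/batch, dC_Q/dC_A = −r_Q/(r_P+r_Q) = −k₂/(k₂+k₁·C_A).
Integrating from C_{A0} to C_A: C_Q = (3.62/0.166)·ln[(3.62+0.166·4.42)/(3.62+0.166·0.327)] = 21.81·ln(4.354/3.674) = 3.700 kmol/m³.
Then C_P = (C_{A0}−C_A) − C_Q = 4.093 − 3.700 = 0.3929 kmol/m³.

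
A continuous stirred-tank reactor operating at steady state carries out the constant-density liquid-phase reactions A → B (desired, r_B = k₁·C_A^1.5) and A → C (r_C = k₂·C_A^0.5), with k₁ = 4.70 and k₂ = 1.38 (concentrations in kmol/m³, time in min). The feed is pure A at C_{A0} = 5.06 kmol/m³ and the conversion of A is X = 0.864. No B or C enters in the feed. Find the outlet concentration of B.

3.06 kmol/m³

Exit C_A = C_{A0}(1−X) = 5.06×0.136 = 0.6882 kmol/m³.
Rates in a CSTR are evaluated at the outlet concentration: r_B = 4.70×0.6882^1.5 = 2.683, r_C = 1.38×0.6882^0.5 = 1.145.
Fraction of consumed A going to B: r_B/(r_B+r_C) = 0.7009.
C_B = 0.7009·C_{A0}·X = 0.7009×5.06×0.864 = 3.06 kmol/m³.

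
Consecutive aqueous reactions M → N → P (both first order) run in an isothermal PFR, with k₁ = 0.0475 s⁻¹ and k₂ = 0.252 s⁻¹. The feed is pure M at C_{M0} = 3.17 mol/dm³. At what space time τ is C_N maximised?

The intermediate peaks when r₁ = r₂, i.e. k₁e^(−k₁τ) = k₂e^(−k₂τ), giving τ_opt = ln(k₂/k₁)/(k₂−k₁).
= ln(0.252/0.0475)/(0.252−0.0475) = ln(5.305)/0.2045 = 1.669/0.2045 = 8.16 s.

8.16 s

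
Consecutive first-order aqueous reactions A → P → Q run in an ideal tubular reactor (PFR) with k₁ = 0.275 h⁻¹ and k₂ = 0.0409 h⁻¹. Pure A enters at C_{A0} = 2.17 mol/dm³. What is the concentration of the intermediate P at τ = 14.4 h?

1.37 mol/dm³

For first-order series with pure A initially, C_P(τ) = k₁C_{A0}/(k₂−k₁)·(e^(−k₁τ) − e^(−k₂τ)).
e^(−k₁τ) = e^(−0.275×14.4) = e^(−3.960) = 0.01906; e^(−k₂τ) = e^(−0.5890) = 0.5549.
C_P = 0.275×2.17/(0.0409−0.275) × (0.01906−0.5549) = (-2.549)×(-0.5358) = 1.366 mol/dm³.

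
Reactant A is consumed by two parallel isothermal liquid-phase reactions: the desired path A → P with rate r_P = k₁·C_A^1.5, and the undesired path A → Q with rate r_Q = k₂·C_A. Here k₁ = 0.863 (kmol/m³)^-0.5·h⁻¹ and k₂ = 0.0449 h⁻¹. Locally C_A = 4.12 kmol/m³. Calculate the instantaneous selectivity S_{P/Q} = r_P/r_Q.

39.0

S_{P/Q} = r_P/r_Q = (k₁·C_A^1.5)/(k₂·C_A) = (k₁/k₂)·C_A^0.5.
= (0.863×4.120^1.5) / (0.0449×4.120) = 7.217/0.1850 = 39.0.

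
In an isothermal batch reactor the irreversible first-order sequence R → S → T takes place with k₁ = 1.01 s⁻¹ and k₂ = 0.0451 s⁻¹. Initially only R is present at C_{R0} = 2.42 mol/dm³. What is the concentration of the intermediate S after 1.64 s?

1.87 mol/dm³

For first-order series with pure R initially, C_S(t) = k₁C_{R0}/(k₂−k₁)·(e^(−k₁t) − e^(−k₂t)).
e^(−k₁t) = e^(−1.01×1.64) = e^(−1.656) = 0.1908; e^(−k₂t) = e^(−0.07396) = 0.9287.
C_S = 1.01×2.42/(0.0451−1.01) × (0.1908−0.9287) = (-2.533)×(-0.7379) = 1.869 mol/dm³.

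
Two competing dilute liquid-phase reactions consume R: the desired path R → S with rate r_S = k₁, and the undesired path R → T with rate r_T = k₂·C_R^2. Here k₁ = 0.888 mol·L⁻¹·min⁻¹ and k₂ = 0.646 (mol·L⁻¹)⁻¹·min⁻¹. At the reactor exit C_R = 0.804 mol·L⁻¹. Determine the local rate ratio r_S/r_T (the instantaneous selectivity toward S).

2.13

S_{S/T} = r_S/r_T = (k₁)/(k₂·C_R^2) = (k₁/k₂)·C_R^-2.
= (0.888) / (0.646×0.8040^2) = 0.8880/0.4176 = 2.13.
The undesired path is higher order in R, so low C_R (CSTR or dilute feed) favours S.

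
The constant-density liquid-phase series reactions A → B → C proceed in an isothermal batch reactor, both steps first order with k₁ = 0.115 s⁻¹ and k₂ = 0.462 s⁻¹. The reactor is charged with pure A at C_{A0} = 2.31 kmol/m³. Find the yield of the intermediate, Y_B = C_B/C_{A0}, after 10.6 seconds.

0.0955

For first-order series with pure A initially, C_B(t) = k₁C_{A0}/(k₂−k₁)·(e^(−k₁t) − e^(−k₂t)).
e^(−k₁t) = e^(−0.115×10.6) = e^(−1.219) = 0.2955; e^(−k₂t) = e^(−4.897) = 0.007467.
C_B = 0.115×2.31/(0.462−0.115) × (0.2955−0.007467) = 0.7656×0.2881 = 0.2205 kmol/m³.
Y_B = C_B/C_{A0} = 0.2205/2.31 = 0.0955.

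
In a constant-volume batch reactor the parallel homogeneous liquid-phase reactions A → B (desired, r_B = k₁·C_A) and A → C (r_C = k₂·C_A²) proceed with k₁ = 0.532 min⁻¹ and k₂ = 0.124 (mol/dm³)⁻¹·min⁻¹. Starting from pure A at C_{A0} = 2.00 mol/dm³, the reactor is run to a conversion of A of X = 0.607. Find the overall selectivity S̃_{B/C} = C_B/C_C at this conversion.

3.13

C_A = C_{A0}(1−X) = 0.7860 mol/dm³.
Along a PFR/batch, dC_B/dC_A = −r_B/(r_B+r_C) = −k₁/(k₁+k₂·C_A).
Integrating from C_{A0} to C_A: C_B = (0.532/0.124)·ln[(0.532+0.124·2.00)/(0.532+0.124·0.786)] = 4.290·ln(0.7800/0.6295) = 0.9200 mol/dm³.
C_C = (C_{A0}−C_A)−C_B = 0.2940 mol/dm³; S̃_{B/C} = 0.9200/0.2940 = 3.13.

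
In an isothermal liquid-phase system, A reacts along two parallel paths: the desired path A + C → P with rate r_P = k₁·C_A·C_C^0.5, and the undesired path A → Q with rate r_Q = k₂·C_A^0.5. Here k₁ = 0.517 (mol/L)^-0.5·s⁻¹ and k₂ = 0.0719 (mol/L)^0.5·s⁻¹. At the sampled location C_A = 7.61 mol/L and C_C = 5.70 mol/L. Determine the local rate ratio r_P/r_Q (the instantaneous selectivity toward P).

47.4

S_{P/Q} = r_P/r_Q = (k₁·C_A·C_C^0.5)/(k₂·C_A^0.5) = (k₁/k₂)·C_A^0.5·C_C^0.5.
= (0.517×7.610×5.700^0.5) / (0.0719×7.610^0.5) = 9.393/0.1983 = 47.4.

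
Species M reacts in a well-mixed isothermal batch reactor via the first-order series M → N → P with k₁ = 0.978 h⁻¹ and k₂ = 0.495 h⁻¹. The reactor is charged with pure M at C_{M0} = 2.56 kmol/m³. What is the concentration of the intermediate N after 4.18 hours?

0.568 kmol/m³

The intermediate concentration in a first-order A→B→C sequence is C_N = k₁C_{M0}(e^(−k₁t) − e^(−k₂t))/(k₂−k₁).
e^(−k₁t) = e^(−0.978×4.18) = e^(−4.088) = 0.01677; e^(−k₂t) = e^(−2.069) = 0.1263.
C_N = 0.978×2.56/(0.495−0.978) × (0.01677−0.1263) = (-5.184)×(-0.1095) = 0.5677 kmol/m³.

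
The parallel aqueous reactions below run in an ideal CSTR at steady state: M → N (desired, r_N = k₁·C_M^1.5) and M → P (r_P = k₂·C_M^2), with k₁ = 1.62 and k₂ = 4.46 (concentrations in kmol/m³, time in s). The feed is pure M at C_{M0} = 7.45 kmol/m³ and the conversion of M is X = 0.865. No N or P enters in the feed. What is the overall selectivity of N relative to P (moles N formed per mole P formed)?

0.362

Exit C_M = C_{M0}(1−X) = 7.45×0.135 = 1.006 kmol/m³.
Rates in a CSTR are evaluated at the outlet concentration: r_N = 1.62×1.006^1.5 = 1.634, r_P = 4.46×1.006^2 = 4.511.
Overall selectivity = C_N/C_P = r_Nτ/(r_Pτ) = r_N/r_P = 0.362.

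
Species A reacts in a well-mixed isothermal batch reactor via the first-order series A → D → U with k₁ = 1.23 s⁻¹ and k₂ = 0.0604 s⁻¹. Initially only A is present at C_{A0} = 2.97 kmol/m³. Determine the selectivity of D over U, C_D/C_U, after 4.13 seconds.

The intermediate concentration in a first-order A→B→C sequence is C_D = k₁C_{A0}(e^(−k₁t) − e^(−k₂t))/(k₂−k₁).
e^(−k₁t) = e^(−1.23×4.13) = e^(−5.080) = 0.006221; e^(−k₂t) = e^(−0.2495) = 0.7792.
C_D = 1.23×2.97/(0.0604−1.23) × (0.006221−0.7792) = (-3.123)×(-0.7730) = 2.414 kmol/m³.
C_A = C_{A0}e^(−k₁t) = 0.01847 kmol/m³, so C_U = C_{A0}−C_A−C_D = 0.5371 kmol/m³; C_D/C_U = 4.49.

4.49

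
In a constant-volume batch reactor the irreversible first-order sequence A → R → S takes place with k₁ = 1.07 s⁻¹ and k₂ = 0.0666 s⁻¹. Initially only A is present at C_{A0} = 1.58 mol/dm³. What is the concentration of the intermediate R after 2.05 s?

1.28 mol/dm³

Solving the coupled first-order balances gives C_R(t) = [k₁/(k₂−k₁)]·C_{A0}·(e^(−k₁t) − e^(−k₂t)).
e^(−k₁t) = e^(−1.07×2.05) = e^(−2.193) = 0.1115; e^(−k₂t) = e^(−0.1365) = 0.8724.
C_R = 1.07×1.58/(0.0666−1.07) × (0.1115−0.8724) = (-1.685)×(-0.7609) = 1.282 mol/dm³.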